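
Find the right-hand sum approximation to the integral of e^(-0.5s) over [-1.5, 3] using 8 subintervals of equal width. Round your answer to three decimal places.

3.280

Δs = (3 − (-1.5))/8 = 0.5625.
Right endpoints: -0.9375, -0.375, 0.1875, 0.75, 1.3125, 1.875, 2.4375, 3.
f(-0.9375) ≈ 1.598, f(-0.375) ≈ 1.206, f(0.1875) ≈ 0.911, f(0.75) ≈ 0.687, f(1.3125) ≈ 0.519, f(1.875) ≈ 0.392, f(2.4375) ≈ 0.296, f(3) ≈ 0.223.
Sum = Δs · [f(-0.9375) + f(-0.375) + f(0.1875) + ...].
Sum ≈ 3.280.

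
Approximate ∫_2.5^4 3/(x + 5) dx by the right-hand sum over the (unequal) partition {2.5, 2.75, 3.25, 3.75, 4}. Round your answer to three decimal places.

Subinterval widths: 0.25, 0.5, 0.5, 0.25.
Right endpoints: 2.75, 3.25, 3.75, 4.
f(2.75) = 12/31, f(3.25) = 4/11, f(3.75) = 12/35, f(4) = 1/3.
Sum = Σ Δx_i · f(x_i).
Sum ≈ 0.533.

0.533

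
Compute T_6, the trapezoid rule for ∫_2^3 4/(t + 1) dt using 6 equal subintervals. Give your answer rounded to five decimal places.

Δt = (3 − 2)/6 = 1/6.
f(2) = 4/3, f(13/6) = 24/19, f(7/3) = 1.2, f(2.5) = 8/7, f(8/3) = 12/11, f(17/6) = 24/23, f(3) = 1.
T_6 = (Δt/2)·[f(t_0) + 2f(t_1) + ... + 2f(t_{5}) + f(t_6)].
Sum ≈ 1.15118.

1.15118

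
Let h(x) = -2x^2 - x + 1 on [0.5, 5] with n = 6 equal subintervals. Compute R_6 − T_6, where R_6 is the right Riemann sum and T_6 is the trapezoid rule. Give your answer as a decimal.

-20.25

R_6 = -112.21875.
T_6 = -91.96875.
R_6 − T_6 = -20.25.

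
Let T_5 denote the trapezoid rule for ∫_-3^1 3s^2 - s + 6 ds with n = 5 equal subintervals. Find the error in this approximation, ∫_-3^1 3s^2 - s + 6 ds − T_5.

-1.28

Exact integral: ∫_-3^1 f(s) ds = 56.
T_5 = 57.28.
Error = 56 − 57.28 = -1.28.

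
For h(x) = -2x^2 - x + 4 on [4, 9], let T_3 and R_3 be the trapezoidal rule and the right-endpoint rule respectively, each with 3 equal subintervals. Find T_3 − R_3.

112.5

T_3 ≈ -460.4629630.
R_3 ≈ -572.9629630.
T_3 − R_3 = 112.5.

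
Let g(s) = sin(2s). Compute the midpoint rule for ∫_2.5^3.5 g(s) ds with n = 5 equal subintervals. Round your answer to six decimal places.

-0.236695

Δs = (3.5 − 2.5)/5 = 0.2.
Midpoints: 2.6, 2.8, 3, 3.2, 3.4.
g(2.6) ≈ -0.883455, g(2.8) ≈ -0.631267, g(3) ≈ -0.279415, g(3.2) ≈ 0.116549, g(3.4) ≈ 0.494113.
Sum = Δs · [g(2.6) + g(2.8) + g(3) + g(3.2) + g(3.4)].
Sum ≈ -0.236695.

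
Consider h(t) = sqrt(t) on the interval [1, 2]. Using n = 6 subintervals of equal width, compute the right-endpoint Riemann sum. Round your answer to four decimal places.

Δt = (2 − 1)/6 = 1/6.
Right endpoints: 7/6, 4/3, 1.5, 5/3, 11/6, 2.
h(7/6) ≈ 1.0801, h(4/3) ≈ 1.1547, h(1.5) ≈ 1.2247, h(5/3) ≈ 1.2910, h(11/6) ≈ 1.3540, h(2) ≈ 1.4142.
Sum = Δt · [h(7/6) + h(4/3) + h(1.5) + ...].
Sum ≈ 1.2531.

1.2531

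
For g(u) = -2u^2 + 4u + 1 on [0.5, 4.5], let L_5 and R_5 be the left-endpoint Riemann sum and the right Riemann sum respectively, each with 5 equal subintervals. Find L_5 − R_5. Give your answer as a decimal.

19.2

L_5 = -7.92.
R_5 = -27.12.
L_5 − R_5 = 19.2.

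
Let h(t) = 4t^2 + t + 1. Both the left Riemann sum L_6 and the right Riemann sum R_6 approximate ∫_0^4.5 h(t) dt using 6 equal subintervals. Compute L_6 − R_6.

-64.125

L_6 = 105.75.
R_6 = 169.875.
L_6 − R_6 = -64.125.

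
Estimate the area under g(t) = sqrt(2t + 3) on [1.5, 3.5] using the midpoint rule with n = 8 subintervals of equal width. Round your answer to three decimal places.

Δt = (3.5 − 1.5)/8 = 0.25.
Midpoints: 1.625, 1.875, 2.125, 2.375, 2.625, 2.875, 3.125, 3.375.
g(1.625) ≈ 2.500, g(1.875) ≈ 2.598, g(2.125) ≈ 2.693, g(2.375) ≈ 2.784, g(2.625) ≈ 2.872, g(2.875) ≈ 2.958, g(3.125) ≈ 3.041, g(3.375) ≈ 3.122.
Sum = Δt · [g(1.625) + g(1.875) + g(2.125) + ...].
Sum ≈ 5.642.

5.642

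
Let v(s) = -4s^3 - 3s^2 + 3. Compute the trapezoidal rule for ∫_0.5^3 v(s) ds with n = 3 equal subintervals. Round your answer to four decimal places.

Δs = (3 − 0.5)/3 = 5/6.
v(0.5) = 1.75, v(4/3) = -319/27, v(13/6) = -5591/108, v(3) = -132.
T_3 = (Δs/2)·[v(s_0) + 2v(s_1) + 2v(s_2) + v(s_3)].
Sum ≈ -107.2569.

-107.2569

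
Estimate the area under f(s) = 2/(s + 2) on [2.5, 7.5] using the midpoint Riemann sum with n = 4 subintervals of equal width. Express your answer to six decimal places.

Δs = (7.5 − 2.5)/4 = 1.25.
Midpoints: 3.125, 4.375, 5.625, 6.875.
f(3.125) = 16/41, f(4.375) = 16/51, f(5.625) = 16/61, f(6.875) = 16/71.
Sum = Δs · [f(3.125) + f(4.375) + f(5.625) + f(6.875)].
Sum ≈ 1.489521.

1.489521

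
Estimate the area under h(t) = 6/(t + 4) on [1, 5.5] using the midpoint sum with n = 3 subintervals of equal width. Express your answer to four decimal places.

3.8352

Δt = (5.5 − 1)/3 = 1.5.
Midpoints: 1.75, 3.25, 4.75.
h(1.75) = 24/23, h(3.25) = 24/29, h(4.75) = 24/35.
Sum = Δt · [h(1.75) + h(3.25) + h(4.75)].
Sum ≈ 3.8352.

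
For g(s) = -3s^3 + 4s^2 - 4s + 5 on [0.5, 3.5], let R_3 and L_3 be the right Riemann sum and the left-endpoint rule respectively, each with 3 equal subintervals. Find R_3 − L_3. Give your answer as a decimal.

R_3 = -117.625.
L_3 = -25.375.
R_3 − L_3 = -92.25.

-92.25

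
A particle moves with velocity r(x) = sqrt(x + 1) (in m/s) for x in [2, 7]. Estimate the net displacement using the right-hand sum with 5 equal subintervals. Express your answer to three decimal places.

12.160

Δx = (7 − 2)/5 = 1.
Right endpoints: 3, 4, 5, 6, 7.
r(3) ≈ 2.000, r(4) ≈ 2.236, r(5) ≈ 2.449, r(6) ≈ 2.646, r(7) ≈ 2.828.
Sum = Δx · [r(3) + r(4) + r(5) + r(6) + r(7)].
Sum ≈ 12.160.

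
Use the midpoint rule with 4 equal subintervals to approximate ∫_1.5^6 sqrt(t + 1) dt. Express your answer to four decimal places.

9.7183

Δt = (6 − 1.5)/4 = 1.125.
Midpoints: 2.0625, 3.1875, 4.3125, 5.4375.
f(2.0625) ≈ 1.7500, f(3.1875) ≈ 2.0463, f(4.3125) ≈ 2.3049, f(5.4375) ≈ 2.5372.
Sum = Δt · [f(2.0625) + f(3.1875) + f(4.3125) + f(5.4375)].
Sum ≈ 9.7183.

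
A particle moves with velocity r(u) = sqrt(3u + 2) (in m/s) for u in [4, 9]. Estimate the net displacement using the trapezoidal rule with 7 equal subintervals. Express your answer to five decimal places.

Δu = (9 − 4)/7 = 5/7.
r(4) ≈ 3.74166, r(33/7) ≈ 4.01782, r(38/7) ≈ 4.27618, r(43/7) ≈ 4.51980, r(48/7) ≈ 4.75094, r(53/7) ≈ 4.97135, r(58/7) ≈ 5.18239, r(9) ≈ 5.38516.
T_7 = (Δu/2)·[r(u_0) + 2r(u_1) + ... + 2r(u_{6}) + r(u_7)].
Sum ≈ 23.05849.

23.05849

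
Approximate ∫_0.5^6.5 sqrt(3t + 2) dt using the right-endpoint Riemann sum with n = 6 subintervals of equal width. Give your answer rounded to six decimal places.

22.042226

Δt = (6.5 − 0.5)/6 = 1.
Right endpoints: 1.5, 2.5, 3.5, 4.5, 5.5, 6.5.
f(1.5) ≈ 2.549510, f(2.5) ≈ 3.082207, f(3.5) ≈ 3.535534, f(4.5) ≈ 3.937004, f(5.5) ≈ 4.301163, f(6.5) ≈ 4.636809.
Sum = Δt · [f(1.5) + f(2.5) + f(3.5) + ...].
Sum ≈ 22.042226.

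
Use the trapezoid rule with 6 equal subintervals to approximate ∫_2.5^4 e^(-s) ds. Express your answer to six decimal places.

0.064101

Δs = (4 − 2.5)/6 = 0.25.
f(2.5) ≈ 0.082085, f(2.75) ≈ 0.063928, f(3) ≈ 0.049787, f(3.25) ≈ 0.038774, f(3.5) ≈ 0.030197, f(3.75) ≈ 0.023518, f(4) ≈ 0.018316.
T_6 = (Δs/2)·[f(s_0) + 2f(s_1) + ... + 2f(s_{5}) + f(s_6)].
Sum ≈ 0.064101.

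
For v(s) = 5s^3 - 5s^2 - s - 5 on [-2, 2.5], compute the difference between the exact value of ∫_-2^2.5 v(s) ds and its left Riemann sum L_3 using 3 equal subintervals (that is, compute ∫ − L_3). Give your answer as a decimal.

78.890625

Exact integral: ∫_-2^2.5 v(s) ds = -34.171875.
L_3 = -113.0625.
Error = -34.171875 − (-113.0625) = 78.890625.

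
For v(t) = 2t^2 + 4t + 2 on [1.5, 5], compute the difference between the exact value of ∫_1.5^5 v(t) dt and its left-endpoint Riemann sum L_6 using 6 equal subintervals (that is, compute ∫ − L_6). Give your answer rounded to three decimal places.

16.957

Exact integral: ∫_1.5^5 v(t) dt ≈ 133.58333.
L_6 ≈ 116.62616.
Error ≈ 133.58333 − 116.62616 ≈ 16.957.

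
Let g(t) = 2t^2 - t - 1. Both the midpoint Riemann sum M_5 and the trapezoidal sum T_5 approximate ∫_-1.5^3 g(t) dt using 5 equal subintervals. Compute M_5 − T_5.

-1.8225

M_5 = 11.7675.
T_5 = 13.59.
M_5 − T_5 = -1.8225.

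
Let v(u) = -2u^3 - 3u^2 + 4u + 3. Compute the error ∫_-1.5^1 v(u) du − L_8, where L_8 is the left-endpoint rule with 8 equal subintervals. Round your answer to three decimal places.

0.842

Exact integral: ∫_-1.5^1 v(u) du = 2.65625.
L_8 ≈ 1.81396.
Error ≈ 2.65625 − 1.81396 ≈ 0.842.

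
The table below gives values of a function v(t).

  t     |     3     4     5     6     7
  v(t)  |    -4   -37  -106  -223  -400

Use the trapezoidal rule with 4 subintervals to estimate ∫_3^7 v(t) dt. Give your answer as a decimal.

-568

Δt = 1.
T_4 = (1/2)·[(-4) + 2·(-37) + 2·(-106) + 2·(-223) + (-400)] = -568.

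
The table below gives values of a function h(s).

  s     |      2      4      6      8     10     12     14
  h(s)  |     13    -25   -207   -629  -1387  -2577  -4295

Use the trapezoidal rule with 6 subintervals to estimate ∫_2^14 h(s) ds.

-13932

Δs = 2.
T_6 = (2/2)·[13 + 2·(-25) + 2·(-207) + 2·(-629) + 2·(-1387) + 2·(-2577) + (-4295)] = -13932.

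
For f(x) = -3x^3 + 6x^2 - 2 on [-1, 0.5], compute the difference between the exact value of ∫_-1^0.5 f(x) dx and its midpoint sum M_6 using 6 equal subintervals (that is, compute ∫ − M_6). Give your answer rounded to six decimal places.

Exact integral: ∫_-1^0.5 f(x) dx = -0.046875.
M_6 ≈ -0.11132812.
Error ≈ -0.046875 − (-0.11132812) ≈ 0.064453.

0.064453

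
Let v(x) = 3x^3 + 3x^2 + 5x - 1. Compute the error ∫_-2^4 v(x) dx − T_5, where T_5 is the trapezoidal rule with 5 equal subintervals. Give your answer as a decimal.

-17.28

Exact integral: ∫_-2^4 v(x) dx = 276.
T_5 = 293.28.
Error = 276 − 293.28 = -17.28.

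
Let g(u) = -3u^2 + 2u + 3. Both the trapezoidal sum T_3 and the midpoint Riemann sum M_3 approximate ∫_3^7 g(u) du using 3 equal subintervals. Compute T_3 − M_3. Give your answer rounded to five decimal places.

T_3 ≈ -267.5555556.
M_3 ≈ -262.2222222.
T_3 − M_3 ≈ -5.33333.

-5.33333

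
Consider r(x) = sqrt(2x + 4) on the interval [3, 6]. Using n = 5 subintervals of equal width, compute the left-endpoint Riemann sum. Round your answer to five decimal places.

Δx = (6 − 3)/5 = 0.6.
Left endpoints: 3, 3.6, 4.2, 4.8, 5.4.
r(3) ≈ 3.16228, r(3.6) ≈ 3.34664, r(4.2) ≈ 3.52136, r(4.8) ≈ 3.68782, r(5.4) ≈ 3.84708.
Sum = Δx · [r(3) + r(3.6) + r(4.2) + r(4.8) + r(5.4)].
Sum ≈ 10.53911.

10.53911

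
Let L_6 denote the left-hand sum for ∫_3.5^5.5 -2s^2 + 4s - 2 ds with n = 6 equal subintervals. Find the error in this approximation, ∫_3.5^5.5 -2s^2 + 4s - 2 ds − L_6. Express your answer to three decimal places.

Exact integral: ∫_3.5^5.5 f(s) ds ≈ -50.33333.
L_6 ≈ -45.74074.
Error ≈ -50.33333 − (-45.74074) ≈ -4.593.

-4.593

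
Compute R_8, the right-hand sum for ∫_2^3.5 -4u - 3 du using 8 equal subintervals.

Δu = (3.5 − 2)/8 = 0.1875.
Right endpoints: 2.1875, 2.375, 2.5625, 2.75, 2.9375, 3.125, 3.3125, 3.5.
f(2.1875) = -11.75, f(2.375) = -12.5, f(2.5625) = -13.25, f(2.75) = -14, f(2.9375) = -14.75, f(3.125) = -15.5, f(3.3125) = -16.25, f(3.5) = -17.
Sum = Δu · [f(2.1875) + f(2.375) + f(2.5625) + ...].
Sum = -21.5625.

-21.5625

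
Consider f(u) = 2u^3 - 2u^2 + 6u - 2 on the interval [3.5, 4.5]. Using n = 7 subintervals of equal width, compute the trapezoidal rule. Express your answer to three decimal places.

Δu = (4.5 − 3.5)/7 = 1/7.
f(3.5) = 80.25, f(51/14) = 123481/1372, f(53/14) = 137971/1372, f(55/14) = 153621/1372, f(57/14) = 170479/1372, f(59/14) = 188593/1372, f(61/14) = 208011/1372, f(4.5) = 166.75.
T_7 = (Δu/2)·[f(u_0) + 2f(u_1) + ... + 2f(u_{6}) + f(u_7)].
Sum ≈ 119.908.

119.908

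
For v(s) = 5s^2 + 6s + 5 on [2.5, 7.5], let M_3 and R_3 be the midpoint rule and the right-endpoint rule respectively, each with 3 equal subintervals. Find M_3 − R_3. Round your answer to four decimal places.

M_3 ≈ 846.296296.
R_3 ≈ 1096.990741.
M_3 − R_3 ≈ -250.6944.

-250.6944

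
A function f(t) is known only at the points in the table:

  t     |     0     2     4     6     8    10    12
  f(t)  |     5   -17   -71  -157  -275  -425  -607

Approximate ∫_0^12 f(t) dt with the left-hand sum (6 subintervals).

Δt = 2.
Sum = 2·[5 + (-17) + (-71) + (-157) + (-275) + (-425)] = -1880.

-1880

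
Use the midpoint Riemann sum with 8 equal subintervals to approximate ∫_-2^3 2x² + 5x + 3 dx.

Δx = (3 − (-2))/8 = 0.625.
Midpoints: -1.6875, -1.0625, -0.4375, 0.1875, 0.8125, 1.4375, 2.0625, 2.6875.
f(-1.6875) = 0.2578125, f(-1.0625) = -0.0546875, f(-0.4375) = 1.1953125, f(0.1875) = 4.0078125, f(0.8125) = 8.3828125, f(1.4375) = 14.3203125, f(2.0625) = 21.8203125, f(2.6875) = 30.8828125.
Sum = Δx · [f(-1.6875) + f(-1.0625) + f(-0.4375) + ...].
Sum = 50.5078125.

50.5078125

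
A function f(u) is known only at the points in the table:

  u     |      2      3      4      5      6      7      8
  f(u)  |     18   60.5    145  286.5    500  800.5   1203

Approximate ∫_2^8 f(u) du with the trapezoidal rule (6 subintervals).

Δu = 1.
T_6 = (1/2)·[18 + 2·60.5 + 2·145 + 2·286.5 + 2·500 + 2·800.5 + 1203] = 2403.

2403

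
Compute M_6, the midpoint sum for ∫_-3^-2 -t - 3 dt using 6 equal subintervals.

-0.5

Δt = (-2 − (-3))/6 = 1/6.
Midpoints: -35/12, -2.75, -31/12, -29/12, -2.25, -25/12.
f(-35/12) = -1/12, f(-2.75) = -0.25, f(-31/12) = -5/12, f(-29/12) = -7/12, f(-2.25) = -0.75, f(-25/12) = -11/12.
Sum = Δt · [f(-35/12) + f(-2.75) + f(-31/12) + ...].
Sum = -0.5.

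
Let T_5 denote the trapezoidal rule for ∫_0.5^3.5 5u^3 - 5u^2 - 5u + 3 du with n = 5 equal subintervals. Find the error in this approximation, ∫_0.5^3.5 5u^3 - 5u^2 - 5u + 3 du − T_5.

-4.5

Exact integral: ∫_0.5^3.5 f(u) du = 95.25.
T_5 = 99.75.
Error = 95.25 − 99.75 = -4.5.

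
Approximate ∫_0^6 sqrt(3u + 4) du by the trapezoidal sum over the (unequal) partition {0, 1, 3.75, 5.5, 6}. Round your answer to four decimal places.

21.0136

Subinterval widths: 1, 2.75, 1.75, 0.5.
f(0) ≈ 2.0000, f(1) ≈ 2.6458, f(3.75) ≈ 3.9051, f(5.5) ≈ 4.5277, f(6) ≈ 4.6904.
On each subinterval the trapezoid contributes (Δu_i/2)·[f(u_{i-1}) + f(u_i)].
Sum ≈ 21.0136.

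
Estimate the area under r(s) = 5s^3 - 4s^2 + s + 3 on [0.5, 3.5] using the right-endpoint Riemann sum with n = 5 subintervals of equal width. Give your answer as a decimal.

200.805

Δs = (3.5 − 0.5)/5 = 0.6.
Right endpoints: 1.1, 1.7, 2.3, 2.9, 3.5.
r(1.1) = 5.915, r(1.7) = 17.705, r(2.3) = 44.975, r(2.9) = 94.205, r(3.5) = 171.875.
Sum = Δs · [r(1.1) + r(1.7) + r(2.3) + r(2.9) + r(3.5)].
Sum = 200.805.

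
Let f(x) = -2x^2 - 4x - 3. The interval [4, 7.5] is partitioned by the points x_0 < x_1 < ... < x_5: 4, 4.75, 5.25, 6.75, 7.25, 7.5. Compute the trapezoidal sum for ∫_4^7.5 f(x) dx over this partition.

Subinterval widths: 0.75, 0.5, 1.5, 0.5, 0.25.
f(4) = -51, f(4.75) = -67.125, f(5.25) = -79.125, f(6.75) = -121.125, f(7.25) = -137.125, f(7.5) = -145.5.
On each subinterval the trapezoid contributes (Δx_i/2)·[f(x_{i-1}) + f(x_i)].
Sum = -330.9375.

-330.9375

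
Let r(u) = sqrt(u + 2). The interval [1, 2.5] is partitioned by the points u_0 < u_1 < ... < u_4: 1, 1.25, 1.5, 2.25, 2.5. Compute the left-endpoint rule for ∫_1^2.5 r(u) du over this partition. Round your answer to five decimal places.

Subinterval widths: 0.25, 0.25, 0.75, 0.25.
Left endpoints: 1, 1.25, 1.5, 2.25.
r(1) ≈ 1.73205, r(1.25) ≈ 1.80278, r(1.5) ≈ 1.87083, r(2.25) ≈ 2.06155.
Sum = Σ Δu_i · r(u_i).
Sum ≈ 2.80222.

2.80222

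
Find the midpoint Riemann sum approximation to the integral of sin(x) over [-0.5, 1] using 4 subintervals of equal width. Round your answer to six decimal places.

0.339265

Δx = (1 − (-0.5))/4 = 0.375.
Midpoints: -0.3125, 0.0625, 0.4375, 0.8125.
f(-0.3125) ≈ -0.307439, f(0.0625) ≈ 0.062459, f(0.4375) ≈ 0.423676, f(0.8125) ≈ 0.726009.
Sum = Δx · [f(-0.3125) + f(0.0625) + f(0.4375) + f(0.8125)].
Sum ≈ 0.339265.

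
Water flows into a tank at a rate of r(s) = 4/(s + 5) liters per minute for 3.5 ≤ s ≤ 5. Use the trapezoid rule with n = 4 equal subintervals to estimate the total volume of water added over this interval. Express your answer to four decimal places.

0.6503

Δs = (5 − 3.5)/4 = 0.375.
r(3.5) = 8/17, r(3.875) = 32/71, r(4.25) = 16/37, r(4.625) = 32/77, r(5) = 0.4.
T_4 = (Δs/2)·[r(s_0) + 2r(s_1) + 2r(s_2) + 2r(s_3) + r(s_4)].
Sum ≈ 0.6503.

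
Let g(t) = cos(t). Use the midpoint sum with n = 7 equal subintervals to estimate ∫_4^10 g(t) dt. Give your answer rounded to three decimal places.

Δt = (10 − 4)/7 = 6/7.
Midpoints: 31/7, 37/7, 43/7, 7, 55/7, 61/7, 67/7.
g(31/7) ≈ -0.280, g(37/7) ≈ 0.542, g(43/7) ≈ 0.990, g(7) ≈ 0.754, g(55/7) ≈ -0.003, g(61/7) ≈ -0.758, g(67/7) ≈ -0.989.
Sum = Δt · [g(31/7) + g(37/7) + g(43/7) + ...].
Sum ≈ 0.219.

0.219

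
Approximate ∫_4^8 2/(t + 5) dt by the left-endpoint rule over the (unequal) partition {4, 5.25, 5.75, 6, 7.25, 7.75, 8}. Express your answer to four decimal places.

Subinterval widths: 1.25, 0.5, 0.25, 1.25, 0.5, 0.25.
Left endpoints: 4, 5.25, 5.75, 6, 7.25, 7.75.
f(4) = 2/9, f(5.25) = 8/41, f(5.75) = 8/43, f(6) = 2/11, f(7.25) = 8/49, f(7.75) = 8/51.
Sum = Σ Δt_i · f(t_i).
Sum ≈ 0.7700.

0.7700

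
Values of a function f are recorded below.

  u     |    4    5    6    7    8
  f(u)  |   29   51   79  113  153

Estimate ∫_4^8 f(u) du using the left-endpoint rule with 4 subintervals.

272

Δu = 1.
Sum = 1·[29 + 51 + 79 + 113] = 272.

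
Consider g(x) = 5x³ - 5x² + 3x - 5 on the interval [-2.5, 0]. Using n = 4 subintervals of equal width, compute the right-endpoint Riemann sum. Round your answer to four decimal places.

Δx = (0 − (-2.5))/4 = 0.625.
Right endpoints: -1.875, -1.25, -0.625, 0.
g(-1.875) = -31315/512, g(-1.25) = -26.328125, g(-0.625) = -5145/512, g(0) = -5.
Sum = Δx · [g(-1.875) + g(-1.25) + g(-0.625) + g(0)].
Sum ≈ -64.0869.

-64.0869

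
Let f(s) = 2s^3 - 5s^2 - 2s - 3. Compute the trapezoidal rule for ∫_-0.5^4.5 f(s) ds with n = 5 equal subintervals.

Δs = (4.5 − (-0.5))/5 = 1.
f(-0.5) = -3.5, f(0.5) = -5, f(1.5) = -10.5, f(2.5) = -8, f(3.5) = 14.5, f(4.5) = 69.
T_5 = (Δs/2)·[f(s_0) + 2f(s_1) + ... + 2f(s_{4}) + f(s_5)].
Sum = 23.75.

23.75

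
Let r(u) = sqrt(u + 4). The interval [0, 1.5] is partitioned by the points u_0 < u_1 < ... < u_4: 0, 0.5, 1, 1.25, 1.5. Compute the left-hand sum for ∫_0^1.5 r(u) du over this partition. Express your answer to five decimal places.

Subinterval widths: 0.5, 0.5, 0.25, 0.25.
Left endpoints: 0, 0.5, 1, 1.25.
r(0) ≈ 2.00000, r(0.5) ≈ 2.12132, r(1) ≈ 2.23607, r(1.25) ≈ 2.29129.
Sum = Σ Δu_i · r(u_i).
Sum ≈ 3.19250.

3.19250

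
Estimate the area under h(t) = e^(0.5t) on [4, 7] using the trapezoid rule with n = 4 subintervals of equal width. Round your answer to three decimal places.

Δt = (7 − 4)/4 = 0.75.
h(4) ≈ 7.389, h(4.75) ≈ 10.751, h(5.5) ≈ 15.643, h(6.25) ≈ 22.760, h(7) ≈ 33.115.
T_4 = (Δt/2)·[h(t_0) + 2h(t_1) + 2h(t_2) + 2h(t_3) + h(t_4)].
Sum ≈ 52.054.

52.054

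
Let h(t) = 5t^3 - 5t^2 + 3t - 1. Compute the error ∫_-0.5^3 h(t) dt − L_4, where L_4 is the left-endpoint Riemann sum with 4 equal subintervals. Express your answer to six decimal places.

Exact integral: ∫_-0.5^3 h(t) dt ≈ 65.58854167.
L_4 ≈ 26.94042969.
Error ≈ 65.58854167 − 26.94042969 ≈ 38.648112.

38.648112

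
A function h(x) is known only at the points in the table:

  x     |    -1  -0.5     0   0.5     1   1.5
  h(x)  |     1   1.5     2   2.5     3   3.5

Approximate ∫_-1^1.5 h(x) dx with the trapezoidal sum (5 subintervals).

5.625

Δx = 0.5.
T_5 = (0.5/2)·[1 + 2·1.5 + 2·2 + 2·2.5 + 2·3 + 3.5] = 5.625.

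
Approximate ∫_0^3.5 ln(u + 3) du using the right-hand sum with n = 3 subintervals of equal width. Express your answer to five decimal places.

5.80171

Δu = (3.5 − 0)/3 = 7/6.
Right endpoints: 7/6, 7/3, 3.5.
f(7/6) ≈ 1.42712, f(7/3) ≈ 1.67398, f(3.5) ≈ 1.87180.
Sum = Δu · [f(7/6) + f(7/3) + f(3.5)].
Sum ≈ 5.80171.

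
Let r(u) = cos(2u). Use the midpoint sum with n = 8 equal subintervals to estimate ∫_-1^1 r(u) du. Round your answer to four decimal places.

0.9188

Δu = (1 − (-1))/8 = 0.25.
Midpoints: -0.875, -0.625, -0.375, -0.125, 0.125, 0.375, 0.625, 0.875.
r(-0.875) ≈ -0.1782, r(-0.625) ≈ 0.3153, r(-0.375) ≈ 0.7317, r(-0.125) ≈ 0.9689, r(0.125) ≈ 0.9689, r(0.375) ≈ 0.7317, r(0.625) ≈ 0.3153, r(0.875) ≈ -0.1782.
Sum = Δu · [r(-0.875) + r(-0.625) + r(-0.375) + ...].
Sum ≈ 0.9188.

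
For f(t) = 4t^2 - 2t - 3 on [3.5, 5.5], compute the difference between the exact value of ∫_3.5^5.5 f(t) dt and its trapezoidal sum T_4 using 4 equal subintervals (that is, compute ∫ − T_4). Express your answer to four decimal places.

Exact integral: ∫_3.5^5.5 f(t) dt ≈ 140.666667.
T_4 = 141.
Error ≈ 140.666667 − 141 ≈ -0.3333.

-0.3333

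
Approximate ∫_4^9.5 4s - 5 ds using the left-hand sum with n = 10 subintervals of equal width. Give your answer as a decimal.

114.95

Δs = (9.5 − 4)/10 = 0.55.
Left endpoints: 4, 4.55, 5.1, 5.65, 6.2, 6.75, 7.3, 7.85, 8.4, 8.95.
f(4) = 11, f(4.55) = 13.2, f(5.1) = 15.4, f(5.65) = 17.6, f(6.2) = 19.8, f(6.75) = 22, f(7.3) = 24.2, f(7.85) = 26.4, f(8.4) = 28.6, f(8.95) = 30.8.
Sum = Δs · [f(4) + f(4.55) + f(5.1) + ...].
Sum = 114.95.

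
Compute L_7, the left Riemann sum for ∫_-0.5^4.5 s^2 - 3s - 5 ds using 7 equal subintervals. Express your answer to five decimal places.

Δs = (4.5 − (-0.5))/7 = 5/7.
Left endpoints: -0.5, 3/14, 13/14, 23/14, 33/14, 43/14, 53/14.
f(-0.5) = -3.25, f(3/14) = -1097/196, f(13/14) = -1357/196, f(23/14) = -1417/196, f(33/14) = -1277/196, f(43/14) = -937/196, f(53/14) = -397/196.
Sum = Δs · [f(-0.5) + f(3/14) + f(13/14) + ...].
Sum ≈ -25.94388.

-25.94388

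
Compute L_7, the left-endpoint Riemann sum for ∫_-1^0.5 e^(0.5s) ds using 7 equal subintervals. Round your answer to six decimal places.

1.283697

Δs = (0.5 − (-1))/7 = 3/14.
Left endpoints: -1, -11/14, -4/7, -5/14, -1/7, 1/14, 2/7.
f(-1) ≈ 0.606531, f(-11/14) ≈ 0.675125, f(-4/7) ≈ 0.751477, f(-5/14) ≈ 0.836464, f(-1/7) ≈ 0.931063, f(1/14) ≈ 1.036360, f(2/7) ≈ 1.153565.
Sum = Δs · [f(-1) + f(-11/14) + f(-4/7) + ...].
Sum ≈ 1.283697.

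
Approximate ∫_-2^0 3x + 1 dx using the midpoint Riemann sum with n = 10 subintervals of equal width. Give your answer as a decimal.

-4

Δx = (0 − (-2))/10 = 0.2.
Midpoints: -1.9, -1.7, -1.5, -1.3, -1.1, -0.9, -0.7, -0.5, -0.3, -0.1.
f(-1.9) = -4.7, f(-1.7) = -4.1, f(-1.5) = -3.5, f(-1.3) = -2.9, f(-1.1) = -2.3, f(-0.9) = -1.7, f(-0.7) = -1.1, f(-0.5) = -0.5, f(-0.3) = 0.1, f(-0.1) = 0.7.
Sum = Δx · [f(-1.9) + f(-1.7) + f(-1.5) + ...].
Sum = -4.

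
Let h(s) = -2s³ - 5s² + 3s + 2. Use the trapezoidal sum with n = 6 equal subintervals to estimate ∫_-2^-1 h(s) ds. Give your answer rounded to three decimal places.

-6.648

Δs = (-1 − (-2))/6 = 1/6.
h(-2) = -8, h(-11/6) = -431/54, h(-5/3) = -206/27, h(-1.5) = -7, h(-4/3) = -166/27, h(-7/6) = -277/54, h(-1) = -4.
T_6 = (Δs/2)·[h(s_0) + 2h(s_1) + ... + 2h(s_{5}) + h(s_6)].
Sum ≈ -6.648.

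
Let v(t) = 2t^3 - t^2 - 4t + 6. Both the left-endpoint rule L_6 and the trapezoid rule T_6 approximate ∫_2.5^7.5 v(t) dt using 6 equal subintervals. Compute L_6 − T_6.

L_6 ≈ 1064.490741.
T_6 ≈ 1373.865741.
L_6 − T_6 = -309.375.

-309.375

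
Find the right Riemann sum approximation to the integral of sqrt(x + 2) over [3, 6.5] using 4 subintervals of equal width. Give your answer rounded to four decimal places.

9.3614

Δx = (6.5 − 3)/4 = 0.875.
Right endpoints: 3.875, 4.75, 5.625, 6.5.
f(3.875) ≈ 2.4238, f(4.75) ≈ 2.5981, f(5.625) ≈ 2.7613, f(6.5) ≈ 2.9155.
Sum = Δx · [f(3.875) + f(4.75) + f(5.625) + f(6.5)].
Sum ≈ 9.3614.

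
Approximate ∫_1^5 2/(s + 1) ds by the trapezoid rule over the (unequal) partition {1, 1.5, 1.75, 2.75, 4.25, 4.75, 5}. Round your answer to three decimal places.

2.224

Subinterval widths: 0.5, 0.25, 1, 1.5, 0.5, 0.25.
f(1) = 1, f(1.5) = 0.8, f(1.75) = 8/11, f(2.75) = 8/15, f(4.25) = 8/21, f(4.75) = 8/23, f(5) = 1/3.
On each subinterval the trapezoid contributes (Δs_i/2)·[f(s_{i-1}) + f(s_i)].
Sum ≈ 2.224.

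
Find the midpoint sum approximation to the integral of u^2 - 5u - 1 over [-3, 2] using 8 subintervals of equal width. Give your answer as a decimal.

Δu = (2 − (-3))/8 = 0.625.
Midpoints: -2.6875, -2.0625, -1.4375, -0.8125, -0.1875, 0.4375, 1.0625, 1.6875.
f(-2.6875) = 19.66015625, f(-2.0625) = 13.56640625, f(-1.4375) = 8.25390625, f(-0.8125) = 3.72265625, f(-0.1875) = -0.02734375, f(0.4375) = -2.99609375, f(1.0625) = -5.18359375, f(1.6875) = -6.58984375.
Sum = Δu · [f(-2.6875) + f(-2.0625) + f(-1.4375) + ...].
Sum = 19.00390625.

19.00390625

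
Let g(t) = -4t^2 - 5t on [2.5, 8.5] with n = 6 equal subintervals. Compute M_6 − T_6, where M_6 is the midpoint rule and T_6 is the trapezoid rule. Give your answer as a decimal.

M_6 = -961.
T_6 = -967.
M_6 − T_6 = 6.

6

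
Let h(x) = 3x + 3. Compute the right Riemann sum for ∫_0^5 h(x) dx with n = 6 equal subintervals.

Δx = (5 − 0)/6 = 5/6.
Right endpoints: 5/6, 5/3, 2.5, 10/3, 25/6, 5.
h(5/6) = 5.5, h(5/3) = 8, h(2.5) = 10.5, h(10/3) = 13, h(25/6) = 15.5, h(5) = 18.
Sum = Δx · [h(5/6) + h(5/3) + h(2.5) + ...].
Sum = 58.75.

58.75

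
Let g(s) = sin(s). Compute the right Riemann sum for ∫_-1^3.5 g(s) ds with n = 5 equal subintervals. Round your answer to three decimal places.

Δs = (3.5 − (-1))/5 = 0.9.
Right endpoints: -0.1, 0.8, 1.7, 2.6, 3.5.
g(-0.1) ≈ -0.100, g(0.8) ≈ 0.717, g(1.7) ≈ 0.992, g(2.6) ≈ 0.516, g(3.5) ≈ -0.351.
Sum = Δs · [g(-0.1) + g(0.8) + g(1.7) + g(2.6) + g(3.5)].
Sum ≈ 1.597.

1.597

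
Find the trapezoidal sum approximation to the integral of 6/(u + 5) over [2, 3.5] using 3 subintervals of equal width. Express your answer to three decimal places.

1.166

Δu = (3.5 − 2)/3 = 0.5.
f(2) = 6/7, f(2.5) = 0.8, f(3) = 0.75, f(3.5) = 12/17.
T_3 = (Δu/2)·[f(u_0) + 2f(u_1) + 2f(u_2) + f(u_3)].
Sum ≈ 1.166.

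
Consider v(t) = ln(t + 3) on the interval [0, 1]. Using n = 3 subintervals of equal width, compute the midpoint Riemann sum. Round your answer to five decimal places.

Δt = (1 − 0)/3 = 1/3.
Midpoints: 1/6, 0.5, 5/6.
v(1/6) ≈ 1.15268, v(0.5) ≈ 1.25276, v(5/6) ≈ 1.34373.
Sum = Δt · [v(1/6) + v(0.5) + v(5/6)].
Sum ≈ 1.24973.

1.24973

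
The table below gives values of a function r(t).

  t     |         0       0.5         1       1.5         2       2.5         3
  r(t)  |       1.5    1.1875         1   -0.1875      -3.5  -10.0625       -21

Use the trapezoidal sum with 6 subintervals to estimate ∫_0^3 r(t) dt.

Δt = 0.5.
T_6 = (0.5/2)·[1.5 + 2·1.1875 + 2·1 + 2·(-0.1875) + 2·(-3.5) + 2·(-10.0625) + (-21)] = -10.65625.

-10.65625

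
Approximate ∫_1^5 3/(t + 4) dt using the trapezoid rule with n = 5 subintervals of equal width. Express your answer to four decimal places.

1.7678

Δt = (5 − 1)/5 = 0.8.
f(1) = 0.6, f(1.8) = 15/29, f(2.6) = 5/11, f(3.4) = 15/37, f(4.2) = 15/41, f(5) = 1/3.
T_5 = (Δt/2)·[f(t_0) + 2f(t_1) + ... + 2f(t_{4}) + f(t_5)].
Sum ≈ 1.7678.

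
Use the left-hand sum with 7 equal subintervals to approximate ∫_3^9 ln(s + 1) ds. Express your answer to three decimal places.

Δs = (9 − 3)/7 = 6/7.
Left endpoints: 3, 27/7, 33/7, 39/7, 45/7, 51/7, 57/7.
f(3) ≈ 1.386, f(27/7) ≈ 1.580, f(33/7) ≈ 1.743, f(39/7) ≈ 1.883, f(45/7) ≈ 2.005, f(51/7) ≈ 2.115, f(57/7) ≈ 2.213.
Sum = Δs · [f(3) + f(27/7) + f(33/7) + ...].
Sum ≈ 11.079.

11.079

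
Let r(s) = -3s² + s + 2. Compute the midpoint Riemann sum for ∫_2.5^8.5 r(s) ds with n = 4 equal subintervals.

-550.125

Δs = (8.5 − 2.5)/4 = 1.5.
Midpoints: 3.25, 4.75, 6.25, 7.75.
r(3.25) = -26.4375, r(4.75) = -60.9375, r(6.25) = -108.9375, r(7.75) = -170.4375.
Sum = Δs · [r(3.25) + r(4.75) + r(6.25) + r(7.75)].
Sum = -550.125.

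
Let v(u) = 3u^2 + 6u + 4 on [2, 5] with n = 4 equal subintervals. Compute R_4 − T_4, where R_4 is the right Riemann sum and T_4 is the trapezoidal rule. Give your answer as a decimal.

30.375

R_4 = 223.21875.
T_4 = 192.84375.
R_4 − T_4 = 30.375.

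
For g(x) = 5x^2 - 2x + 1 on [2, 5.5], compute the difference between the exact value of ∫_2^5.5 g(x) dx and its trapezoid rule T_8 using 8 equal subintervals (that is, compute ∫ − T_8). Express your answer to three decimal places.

Exact integral: ∫_2^5.5 g(x) dx ≈ 241.20833.
T_8 ≈ 241.76660.
Error ≈ 241.20833 − 241.76660 ≈ -0.558.

-0.558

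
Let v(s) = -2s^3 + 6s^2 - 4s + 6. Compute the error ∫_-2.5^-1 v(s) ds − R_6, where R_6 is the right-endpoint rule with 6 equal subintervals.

8.0859375

Exact integral: ∫_-2.5^-1 v(s) ds = 67.78125.
R_6 = 59.6953125.
Error = 67.78125 − 59.6953125 = 8.0859375.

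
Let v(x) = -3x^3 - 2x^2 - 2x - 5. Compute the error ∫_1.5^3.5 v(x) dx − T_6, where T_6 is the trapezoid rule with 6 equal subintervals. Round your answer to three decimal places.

Exact integral: ∫_1.5^3.5 v(x) dx ≈ -155.08333.
T_6 ≈ -155.99074.
Error ≈ -155.08333 − (-155.99074) ≈ 0.907.

0.907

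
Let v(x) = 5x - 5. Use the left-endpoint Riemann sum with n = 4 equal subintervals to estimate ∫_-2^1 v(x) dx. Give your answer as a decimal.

-28.125

Δx = (1 − (-2))/4 = 0.75.
Left endpoints: -2, -1.25, -0.5, 0.25.
v(-2) = -15, v(-1.25) = -11.25, v(-0.5) = -7.5, v(0.25) = -3.75.
Sum = Δx · [v(-2) + v(-1.25) + v(-0.5) + v(0.25)].
Sum = -28.125.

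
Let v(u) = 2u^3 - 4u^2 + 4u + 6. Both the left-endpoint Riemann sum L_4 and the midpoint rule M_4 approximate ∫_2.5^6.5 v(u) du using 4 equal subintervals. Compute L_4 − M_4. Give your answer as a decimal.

-172

L_4 = 444.
M_4 = 616.
L_4 − M_4 = -172.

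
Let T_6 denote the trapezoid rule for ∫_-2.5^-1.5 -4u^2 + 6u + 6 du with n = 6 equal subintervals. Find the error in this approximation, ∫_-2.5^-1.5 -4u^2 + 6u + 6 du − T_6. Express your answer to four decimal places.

Exact integral: ∫_-2.5^-1.5 f(u) du ≈ -22.333333.
T_6 ≈ -22.351852.
Error ≈ -22.333333 − (-22.351852) ≈ 0.0185.

0.0185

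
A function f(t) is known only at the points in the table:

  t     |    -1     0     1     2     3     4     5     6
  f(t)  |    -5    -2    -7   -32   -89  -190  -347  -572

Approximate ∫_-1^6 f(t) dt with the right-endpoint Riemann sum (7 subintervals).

-1239

Δt = 1.
Sum = 1·[(-2) + (-7) + (-32) + (-89) + (-190) + (-347) + (-572)] = -1239.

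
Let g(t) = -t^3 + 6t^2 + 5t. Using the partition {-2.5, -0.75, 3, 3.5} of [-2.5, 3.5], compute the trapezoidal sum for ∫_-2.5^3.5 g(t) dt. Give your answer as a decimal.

136.95703125

Subinterval widths: 1.75, 3.75, 0.5.
g(-2.5) = 40.625, g(-0.75) = 0.046875, g(3) = 42, g(3.5) = 48.125.
On each subinterval the trapezoid contributes (Δt_i/2)·[g(t_{i-1}) + g(t_i)].
Sum = 136.95703125.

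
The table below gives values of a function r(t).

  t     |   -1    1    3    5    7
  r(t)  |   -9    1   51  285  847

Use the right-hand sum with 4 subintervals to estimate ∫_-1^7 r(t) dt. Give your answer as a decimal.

Δt = 2.
Sum = 2·[1 + 51 + 285 + 847] = 2368.

2368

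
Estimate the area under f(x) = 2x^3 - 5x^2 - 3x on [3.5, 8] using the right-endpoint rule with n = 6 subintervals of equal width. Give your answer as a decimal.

Δx = (8 − 3.5)/6 = 0.75.
Right endpoints: 4.25, 5, 5.75, 6.5, 7.25, 8.
f(4.25) = 50.46875, f(5) = 110, f(5.75) = 197.65625, f(6.5) = 318.5, f(7.25) = 477.59375, f(8) = 680.
Sum = Δx · [f(4.25) + f(5) + f(5.75) + ...].
Sum = 1375.6640625.

1375.6640625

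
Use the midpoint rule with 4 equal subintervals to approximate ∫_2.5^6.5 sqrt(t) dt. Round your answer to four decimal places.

8.4176

Δt = (6.5 − 2.5)/4 = 1.
Midpoints: 3, 4, 5, 6.
f(3) ≈ 1.7321, f(4) ≈ 2.0000, f(5) ≈ 2.2361, f(6) ≈ 2.4495.
Sum = Δt · [f(3) + f(4) + f(5) + f(6)].
Sum ≈ 8.4176.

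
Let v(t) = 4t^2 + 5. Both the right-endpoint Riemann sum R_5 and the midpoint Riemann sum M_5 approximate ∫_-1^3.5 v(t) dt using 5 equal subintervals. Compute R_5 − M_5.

R_5 = 103.68.
M_5 = 79.785.
R_5 − M_5 = 23.895.

23.895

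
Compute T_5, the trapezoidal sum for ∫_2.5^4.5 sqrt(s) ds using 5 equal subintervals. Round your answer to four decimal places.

3.7277

Δs = (4.5 − 2.5)/5 = 0.4.
f(2.5) ≈ 1.5811, f(2.9) ≈ 1.7029, f(3.3) ≈ 1.8166, f(3.7) ≈ 1.9235, f(4.1) ≈ 2.0248, f(4.5) ≈ 2.1213.
T_5 = (Δs/2)·[f(s_0) + 2f(s_1) + ... + 2f(s_{4}) + f(s_5)].
Sum ≈ 3.7277.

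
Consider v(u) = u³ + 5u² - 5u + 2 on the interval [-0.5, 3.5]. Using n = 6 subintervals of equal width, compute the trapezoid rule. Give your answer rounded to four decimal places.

89.9815

Δu = (3.5 − (-0.5))/6 = 2/3.
v(-0.5) = 5.625, v(1/6) = 283/216, v(5/6) = 407/216, v(1.5) = 9.125, v(13/6) = 5359/216, v(17/6) = 10955/216, v(3.5) = 88.625.
T_6 = (Δu/2)·[v(u_0) + 2v(u_1) + ... + 2v(u_{5}) + v(u_6)].
Sum ≈ 89.9815.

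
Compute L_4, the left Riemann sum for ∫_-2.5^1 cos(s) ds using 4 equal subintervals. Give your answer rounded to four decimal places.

0.7600

Δs = (1 − (-2.5))/4 = 0.875.
Left endpoints: -2.5, -1.625, -0.75, 0.125.
f(-2.5) ≈ -0.8011, f(-1.625) ≈ -0.0542, f(-0.75) ≈ 0.7317, f(0.125) ≈ 0.9922.
Sum = Δs · [f(-2.5) + f(-1.625) + f(-0.75) + f(0.125)].
Sum ≈ 0.7600.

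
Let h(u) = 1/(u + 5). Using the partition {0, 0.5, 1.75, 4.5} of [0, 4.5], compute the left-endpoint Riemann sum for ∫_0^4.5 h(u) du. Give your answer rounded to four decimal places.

Subinterval widths: 0.5, 1.25, 2.75.
Left endpoints: 0, 0.5, 1.75.
h(0) = 0.2, h(0.5) = 2/11, h(1.75) = 4/27.
Sum = Σ Δu_i · h(u_i).
Sum ≈ 0.7347.

0.7347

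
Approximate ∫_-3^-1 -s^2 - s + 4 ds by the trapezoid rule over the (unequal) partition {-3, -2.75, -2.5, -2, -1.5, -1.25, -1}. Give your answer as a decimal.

Subinterval widths: 0.25, 0.25, 0.5, 0.5, 0.25, 0.25.
f(-3) = -2, f(-2.75) = -0.8125, f(-2.5) = 0.25, f(-2) = 2, f(-1.5) = 3.25, f(-1.25) = 3.6875, f(-1) = 4.
On each subinterval the trapezoid contributes (Δs_i/2)·[f(s_{i-1}) + f(s_i)].
Sum = 3.28125.

3.28125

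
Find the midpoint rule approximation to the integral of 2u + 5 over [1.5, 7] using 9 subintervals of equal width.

74.25

Δu = (7 − 1.5)/9 = 11/18.
Midpoints: 65/36, 29/12, 109/36, 131/36, 4.25, 175/36, 197/36, 73/12, 241/36.
f(65/36) = 155/18, f(29/12) = 59/6, f(109/36) = 199/18, f(131/36) = 221/18, f(4.25) = 13.5, f(175/36) = 265/18, f(197/36) = 287/18, f(73/12) = 103/6, f(241/36) = 331/18.
Sum = Δu · [f(65/36) + f(29/12) + f(109/36) + ...].
Sum = 74.25.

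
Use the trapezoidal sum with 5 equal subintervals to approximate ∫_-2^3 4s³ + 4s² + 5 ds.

Δs = (3 − (-2))/5 = 1.
f(-2) = -11, f(-1) = 5, f(0) = 5, f(1) = 13, f(2) = 53, f(3) = 149.
T_5 = (Δs/2)·[f(s_0) + 2f(s_1) + ... + 2f(s_{4}) + f(s_5)].
Sum = 145.

145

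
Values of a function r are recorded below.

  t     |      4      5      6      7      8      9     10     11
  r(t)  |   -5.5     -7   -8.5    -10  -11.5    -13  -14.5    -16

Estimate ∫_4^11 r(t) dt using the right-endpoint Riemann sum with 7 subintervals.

-80.5

Δt = 1.
Sum = 1·[(-7) + (-8.5) + (-10) + (-11.5) + (-13) + (-14.5) + (-16)] = -80.5.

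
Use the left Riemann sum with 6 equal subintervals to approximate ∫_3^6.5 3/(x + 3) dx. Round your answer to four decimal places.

Δx = (6.5 − 3)/6 = 7/12.
Left endpoints: 3, 43/12, 25/6, 4.75, 16/3, 71/12.
f(3) = 0.5, f(43/12) = 36/79, f(25/6) = 18/43, f(4.75) = 12/31, f(16/3) = 0.36, f(71/12) = 36/107.
Sum = Δx · [f(3) + f(43/12) + f(25/6) + ...].
Sum ≈ 1.4337.

1.4337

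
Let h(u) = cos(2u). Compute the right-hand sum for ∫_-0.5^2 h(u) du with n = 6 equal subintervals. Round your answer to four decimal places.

-0.2089

Δu = (2 − (-0.5))/6 = 5/12.
Right endpoints: -1/12, 1/3, 0.75, 7/6, 19/12, 2.
h(-1/12) ≈ 0.9861, h(1/3) ≈ 0.7859, h(0.75) ≈ 0.0707, h(7/6) ≈ -0.6908, h(19/12) ≈ -0.9997, h(2) ≈ -0.6536.
Sum = Δu · [h(-1/12) + h(1/3) + h(0.75) + ...].
Sum ≈ -0.2089.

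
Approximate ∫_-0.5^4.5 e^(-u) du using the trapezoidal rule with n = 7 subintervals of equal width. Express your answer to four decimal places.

1.7067

Δu = (4.5 − (-0.5))/7 = 5/7.
f(-0.5) ≈ 1.6487, f(3/14) ≈ 0.8071, f(13/14) ≈ 0.3951, f(23/14) ≈ 0.1934, f(33/14) ≈ 0.0947, f(43/14) ≈ 0.0464, f(53/14) ≈ 0.0227, f(4.5) ≈ 0.0111.
T_7 = (Δu/2)·[f(u_0) + 2f(u_1) + ... + 2f(u_{6}) + f(u_7)].
Sum ≈ 1.7067.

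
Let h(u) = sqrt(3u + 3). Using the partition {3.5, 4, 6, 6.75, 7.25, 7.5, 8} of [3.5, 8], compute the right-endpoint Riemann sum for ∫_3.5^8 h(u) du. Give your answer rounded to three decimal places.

Subinterval widths: 0.5, 2, 0.75, 0.5, 0.25, 0.5.
Right endpoints: 4, 6, 6.75, 7.25, 7.5, 8.
h(4) ≈ 3.873, h(6) ≈ 4.583, h(6.75) ≈ 4.822, h(7.25) ≈ 4.975, h(7.5) ≈ 5.050, h(8) ≈ 5.196.
Sum = Σ Δu_i · h(u_i).
Sum ≈ 21.066.

21.066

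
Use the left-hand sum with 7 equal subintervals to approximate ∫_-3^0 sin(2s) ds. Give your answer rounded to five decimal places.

Δs = (0 − (-3))/7 = 3/7.
Left endpoints: -3, -18/7, -15/7, -12/7, -9/7, -6/7, -3/7.
f(-3) ≈ 0.27942, f(-18/7) ≈ 0.90877, f(-15/7) ≈ 0.91035, f(-12/7) ≈ 0.28306, f(-9/7) ≈ -0.53977, f(-6/7) ≈ -0.98972, f(-3/7) ≈ -0.75598.
Sum = Δs · [f(-3) + f(-18/7) + f(-15/7) + ...].
Sum ≈ 0.04119.

0.04119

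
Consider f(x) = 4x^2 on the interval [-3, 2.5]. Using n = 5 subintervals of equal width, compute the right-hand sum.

55.22

Δx = (2.5 − (-3))/5 = 1.1.
Right endpoints: -1.9, -0.8, 0.3, 1.4, 2.5.
f(-1.9) = 14.44, f(-0.8) = 2.56, f(0.3) = 0.36, f(1.4) = 7.84, f(2.5) = 25.
Sum = Δx · [f(-1.9) + f(-0.8) + f(0.3) + f(1.4) + f(2.5)].
Sum = 55.22.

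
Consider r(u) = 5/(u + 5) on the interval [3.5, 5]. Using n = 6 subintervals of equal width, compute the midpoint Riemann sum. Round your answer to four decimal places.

Δu = (5 − 3.5)/6 = 0.25.
Midpoints: 3.625, 3.875, 4.125, 4.375, 4.625, 4.875.
r(3.625) = 40/69, r(3.875) = 40/71, r(4.125) = 40/73, r(4.375) = 8/15, r(4.625) = 40/77, r(4.875) = 40/79.
Sum = Δu · [r(3.625) + r(3.875) + r(4.125) + ...].
Sum ≈ 0.8125.

0.8125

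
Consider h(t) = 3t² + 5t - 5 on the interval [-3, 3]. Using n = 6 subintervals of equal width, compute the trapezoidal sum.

27

Δt = (3 − (-3))/6 = 1.
h(-3) = 7, h(-2) = -3, h(-1) = -7, h(0) = -5, h(1) = 3, h(2) = 17, h(3) = 37.
T_6 = (Δt/2)·[h(t_0) + 2h(t_1) + ... + 2h(t_{5}) + h(t_6)].
Sum = 27.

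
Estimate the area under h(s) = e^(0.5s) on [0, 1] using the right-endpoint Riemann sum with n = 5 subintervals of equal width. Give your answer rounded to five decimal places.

Δs = (1 − 0)/5 = 0.2.
Right endpoints: 0.2, 0.4, 0.6, 0.8, 1.
h(0.2) ≈ 1.10517, h(0.4) ≈ 1.22140, h(0.6) ≈ 1.34986, h(0.8) ≈ 1.49182, h(1) ≈ 1.64872.
Sum = Δs · [h(0.2) + h(0.4) + h(0.6) + h(0.8) + h(1)].
Sum ≈ 1.36340.

1.36340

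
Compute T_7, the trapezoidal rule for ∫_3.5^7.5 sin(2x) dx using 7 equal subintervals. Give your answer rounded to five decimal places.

0.67257

Δx = (7.5 − 3.5)/7 = 4/7.
f(3.5) ≈ 0.65699, f(57/14) ≈ 0.95856, f(65/14) ≈ 0.13862, f(73/14) ≈ -0.84351, f(81/14) ≈ -0.83873, f(89/14) ≈ 0.14738, f(97/14) ≈ 0.96105, f(7.5) ≈ 0.65029.
T_7 = (Δx/2)·[f(x_0) + 2f(x_1) + ... + 2f(x_{6}) + f(x_7)].
Sum ≈ 0.67257.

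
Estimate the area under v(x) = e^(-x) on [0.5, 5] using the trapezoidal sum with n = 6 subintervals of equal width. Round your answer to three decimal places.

Δx = (5 − 0.5)/6 = 0.75.
v(0.5) ≈ 0.607, v(1.25) ≈ 0.287, v(2) ≈ 0.135, v(2.75) ≈ 0.064, v(3.5) ≈ 0.030, v(4.25) ≈ 0.014, v(5) ≈ 0.007.
T_6 = (Δx/2)·[v(x_0) + 2v(x_1) + ... + 2v(x_{5}) + v(x_6)].
Sum ≈ 0.628.

0.628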